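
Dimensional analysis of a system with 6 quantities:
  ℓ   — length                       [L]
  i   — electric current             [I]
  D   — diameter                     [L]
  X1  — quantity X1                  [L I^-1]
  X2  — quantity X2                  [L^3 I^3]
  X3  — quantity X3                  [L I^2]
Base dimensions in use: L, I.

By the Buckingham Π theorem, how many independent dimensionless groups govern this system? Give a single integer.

Write exponents as rows L,I / cols ℓ,i,D,X1,X2,X3:
  L: [ 1  0  1  1  3  1]
  I: [ 0  1  0 -1  3  2]
RREF → pivots at {ℓ,i} ⇒ r = 2
n=6, r=2 ⇒ 4 dimensionless groups

4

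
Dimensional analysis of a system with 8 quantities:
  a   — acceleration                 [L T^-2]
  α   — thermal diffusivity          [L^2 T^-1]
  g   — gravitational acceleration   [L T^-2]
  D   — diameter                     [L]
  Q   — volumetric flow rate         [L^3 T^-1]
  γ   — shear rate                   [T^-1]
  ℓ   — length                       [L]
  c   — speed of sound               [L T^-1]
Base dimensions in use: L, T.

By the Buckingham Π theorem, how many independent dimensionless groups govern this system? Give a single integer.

Write exponents as rows L,T / cols a,α,g,D,Q,γ,ℓ,c:
  L: [ 1  2  1  1  3  0  1  1]
  T: [-2 -1 -2  0 -1 -1  0 -1]
RREF → pivots at {a,α} ⇒ r = 2
8 vars − rank 2 = 6 Π groups

6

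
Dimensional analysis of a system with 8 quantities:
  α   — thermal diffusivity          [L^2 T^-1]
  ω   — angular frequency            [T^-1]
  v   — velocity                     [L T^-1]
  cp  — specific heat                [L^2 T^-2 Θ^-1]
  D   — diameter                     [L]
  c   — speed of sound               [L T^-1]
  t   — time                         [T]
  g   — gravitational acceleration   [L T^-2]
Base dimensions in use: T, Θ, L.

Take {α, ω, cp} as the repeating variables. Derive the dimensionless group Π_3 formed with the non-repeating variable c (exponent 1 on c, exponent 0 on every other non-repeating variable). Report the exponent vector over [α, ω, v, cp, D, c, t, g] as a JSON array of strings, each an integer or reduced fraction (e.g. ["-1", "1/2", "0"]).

Exponent matrix [T,Θ,L] × [α,ω,v,cp,D,c,t,g]:
  T: [-1 -1 -1 -2  0 -1  1 -2]
  Θ: [ 0  0  0 -1  0  0  0  0]
  L: [ 2  0  1  2  1  1  0  1]
Row reduction gives pivot columns α,ω,cp; rank = 3
Pivot set = {α,ω,cp}, free = {v,D,c,t,g}
RREF:
  r0: [   1    0  1/2    0  1/2  1/2    0  1/2]
  r1: [   0    1  1/2    0 -1/2  1/2   -1  3/2]
  r2: [   0    0    0    1    0    0    0    0]
Fix exponent of c at 1, v at 0, D at 0, t at 0, g at 0; solve each RREF row for its pivot's exponent:
  r0: exp(α) + (1/2)·1 = 0 ⇒ exp(α) = -1/2
  r1: exp(ω) + (1/2)·1 = 0 ⇒ exp(ω) = -1/2
  r2: exp(cp) + (0)·1 = 0 ⇒ exp(cp) = 0
Π_3 = α^(-1/2) · ω^(-1/2) · c

["-1/2", "-1/2", "0", "0", "0", "1", "0", "0"]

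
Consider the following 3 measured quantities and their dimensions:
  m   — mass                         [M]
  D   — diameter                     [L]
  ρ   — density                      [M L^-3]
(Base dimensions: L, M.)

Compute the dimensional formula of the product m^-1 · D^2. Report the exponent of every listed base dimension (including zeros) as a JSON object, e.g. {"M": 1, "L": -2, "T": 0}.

{"L": 2, "M": -1}

Exponent matrix [L,M] × [m,D,ρ]:
  L: [ 0  1 -3]
  M: [ 1  0  1]
  [L]: (-1)·0+(2)·1 = 2
  [M]: (-1)·1+(2)·0 = -1
⇒ L^2 M^-1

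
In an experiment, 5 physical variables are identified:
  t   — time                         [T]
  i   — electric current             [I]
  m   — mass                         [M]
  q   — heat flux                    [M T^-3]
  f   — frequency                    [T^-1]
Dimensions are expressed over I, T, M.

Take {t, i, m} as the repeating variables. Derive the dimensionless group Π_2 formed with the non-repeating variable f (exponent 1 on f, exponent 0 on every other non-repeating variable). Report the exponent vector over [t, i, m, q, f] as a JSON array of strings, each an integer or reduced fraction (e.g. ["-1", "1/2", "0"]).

Dimensional matrix (I×T×M by t×i×m×q×f):
  I: [ 0  1  0  0  0]
  T: [ 1  0  0 -3 -1]
  M: [ 0  0  1  1  0]
Echelon form has 3 nonzero rows (pivots: t,i,m)
Repeat: t,i,m; free: q,f
RREF:
  r0: [   1    0    0   -3   -1]
  r1: [   0    1    0    0    0]
  r2: [   0    0    1    1    0]
Fix exponent of f at 1, q at 0; solve each RREF row for its pivot's exponent:
  r0: exp(t) + (-1)·1 = 0 ⇒ exp(t) = 1
  r1: exp(i) + (0)·1 = 0 ⇒ exp(i) = 0
  r2: exp(m) + (0)·1 = 0 ⇒ exp(m) = 0
Π_2 = t · f

["1", "0", "0", "0", "1"]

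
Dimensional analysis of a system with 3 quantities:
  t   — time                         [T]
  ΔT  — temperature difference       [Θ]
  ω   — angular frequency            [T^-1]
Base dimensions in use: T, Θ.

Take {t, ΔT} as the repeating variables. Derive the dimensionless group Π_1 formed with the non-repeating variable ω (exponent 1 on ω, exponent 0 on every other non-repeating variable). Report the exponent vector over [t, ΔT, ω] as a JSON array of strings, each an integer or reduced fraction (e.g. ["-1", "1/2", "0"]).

Exponent matrix [T,Θ] × [t,ΔT,ω]:
  T: [ 1  0 -1]
  Θ: [ 0  1  0]
RREF → pivots at {t,ΔT} ⇒ r = 2
Pivot set = {t,ΔT}, free = {ω}
RREF:
  r0: [   1    0   -1]
  r1: [   0    1    0]
Fix exponent of ω at 1; solve each RREF row for its pivot's exponent:
  r0: exp(t) + (-1)·1 = 0 ⇒ exp(t) = 1
  r1: exp(ΔT) + (0)·1 = 0 ⇒ exp(ΔT) = 0
Π_1 = t · ω

["1", "0", "1"]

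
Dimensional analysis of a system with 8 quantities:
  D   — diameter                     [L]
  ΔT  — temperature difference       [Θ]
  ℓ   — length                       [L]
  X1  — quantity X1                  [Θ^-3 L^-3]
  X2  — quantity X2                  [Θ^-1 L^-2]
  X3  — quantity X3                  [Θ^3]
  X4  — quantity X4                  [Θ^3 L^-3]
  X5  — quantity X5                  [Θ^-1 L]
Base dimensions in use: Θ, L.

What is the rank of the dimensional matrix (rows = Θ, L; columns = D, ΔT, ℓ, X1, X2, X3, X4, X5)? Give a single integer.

2

Write exponents as rows Θ,L / cols D,ΔT,ℓ,X1,X2,X3,X4,X5:
  Θ: [ 0  1  0 -3 -1  3  3 -1]
  L: [ 1  0  1 -3 -2  0 -3  1]
RREF → pivots at {D,ΔT} ⇒ r = 2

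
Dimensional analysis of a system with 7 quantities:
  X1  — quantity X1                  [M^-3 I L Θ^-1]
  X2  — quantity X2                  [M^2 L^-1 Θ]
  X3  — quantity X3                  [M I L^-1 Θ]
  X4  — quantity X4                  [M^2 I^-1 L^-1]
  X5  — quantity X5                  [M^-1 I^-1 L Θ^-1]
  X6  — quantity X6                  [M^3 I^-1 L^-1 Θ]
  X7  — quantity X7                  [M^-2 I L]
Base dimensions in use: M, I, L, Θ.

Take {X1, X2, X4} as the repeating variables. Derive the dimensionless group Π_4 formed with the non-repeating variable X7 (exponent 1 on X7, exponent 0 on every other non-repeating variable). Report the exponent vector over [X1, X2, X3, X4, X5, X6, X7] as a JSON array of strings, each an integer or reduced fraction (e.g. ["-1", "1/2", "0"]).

["0", "0", "0", "1", "0", "0", "1"]

Dimensional matrix (M×I×L×Θ by X1×X2×X3×X4×X5×X6×X7):
  M: [-3  2  1  2 -1  3 -2]
  I: [ 1  0  1 -1 -1 -1  1]
  L: [ 1 -1 -1 -1  1 -1  1]
  Θ: [-1  1  1  0 -1  1  0]
Echelon form has 3 nonzero rows (pivots: X1,X2,X4)
Repeat: X1,X2,X4; free: X3,X5,X6,X7
RREF:
  r0: [   1    0    1    0   -1   -1    0]
  r1: [   0    1    2    0   -2    0    0]
  r2: [   0    0    0    1    0    0   -1]
  r3: [   0    0    0    0    0    0    0]
Fix exponent of X7 at 1, X3 at 0, X5 at 0, X6 at 0; solve each RREF row for its pivot's exponent:
  r0: exp(X1) + (0)·1 = 0 ⇒ exp(X1) = 0
  r1: exp(X2) + (0)·1 = 0 ⇒ exp(X2) = 0
  r2: exp(X4) + (-1)·1 = 0 ⇒ exp(X4) = 1
Π_4 = X4 · X7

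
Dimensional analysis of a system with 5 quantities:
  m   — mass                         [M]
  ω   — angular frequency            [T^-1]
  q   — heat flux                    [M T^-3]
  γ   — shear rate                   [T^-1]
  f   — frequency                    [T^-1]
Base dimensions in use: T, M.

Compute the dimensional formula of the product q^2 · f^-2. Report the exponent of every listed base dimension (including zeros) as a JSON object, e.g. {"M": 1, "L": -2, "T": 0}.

{"T": -4, "M": 2}

Dimensional matrix (T×M by m×ω×q×γ×f):
  T: [ 0 -1 -3 -1 -1]
  M: [ 1  0  1  0  0]
  [T]: (2)·-3+(-2)·-1 = -4
  [M]: (2)·1+(-2)·0 = 2
⇒ T^-4 M^2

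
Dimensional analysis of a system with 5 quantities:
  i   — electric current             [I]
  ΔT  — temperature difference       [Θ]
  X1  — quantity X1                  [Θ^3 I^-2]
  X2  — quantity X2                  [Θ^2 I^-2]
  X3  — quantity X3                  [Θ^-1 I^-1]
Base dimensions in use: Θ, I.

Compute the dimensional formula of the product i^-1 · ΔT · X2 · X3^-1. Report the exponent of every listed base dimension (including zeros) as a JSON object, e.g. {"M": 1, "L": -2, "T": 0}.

Dimensional matrix (Θ×I by i×ΔT×X1×X2×X3):
  Θ: [ 0  1  3  2 -1]
  I: [ 1  0 -2 -2 -1]
  [Θ]: (-1)·0+(1)·1+(1)·2+(-1)·-1 = 4
  [I]: (-1)·1+(1)·0+(1)·-2+(-1)·-1 = -2
⇒ Θ^4 I^-2

{"Θ": 4, "I": -2}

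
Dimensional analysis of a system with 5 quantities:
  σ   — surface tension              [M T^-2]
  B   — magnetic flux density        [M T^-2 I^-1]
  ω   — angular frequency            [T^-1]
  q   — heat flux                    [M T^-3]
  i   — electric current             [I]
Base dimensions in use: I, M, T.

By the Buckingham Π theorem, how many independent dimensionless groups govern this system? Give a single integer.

Dimensional matrix (I×M×T by σ×B×ω×q×i):
  I: [ 0 -1  0  0  1]
  M: [ 1  1  0  1  0]
  T: [-2 -2 -1 -3  0]
Row reduction gives pivot columns σ,B,ω; rank = 3
Π count = n − r = 5 − 3 = 2

2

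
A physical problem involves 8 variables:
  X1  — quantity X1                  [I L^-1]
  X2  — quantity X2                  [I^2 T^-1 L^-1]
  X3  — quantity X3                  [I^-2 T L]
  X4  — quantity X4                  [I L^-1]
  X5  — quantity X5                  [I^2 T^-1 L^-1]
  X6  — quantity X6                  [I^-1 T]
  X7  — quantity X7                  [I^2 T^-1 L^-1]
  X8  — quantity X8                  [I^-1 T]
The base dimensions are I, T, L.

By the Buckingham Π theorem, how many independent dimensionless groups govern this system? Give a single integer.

6

Exponent matrix [I,T,L] × [X1,X2,X3,X4,X5,X6,X7,X8]:
  I: [ 1  2 -2  1  2 -1  2 -1]
  T: [ 0 -1  1  0 -1  1 -1  1]
  L: [-1 -1  1 -1 -1  0 -1  0]
RREF → pivots at {X1,X2} ⇒ r = 2
8 vars − rank 2 = 6 Π groups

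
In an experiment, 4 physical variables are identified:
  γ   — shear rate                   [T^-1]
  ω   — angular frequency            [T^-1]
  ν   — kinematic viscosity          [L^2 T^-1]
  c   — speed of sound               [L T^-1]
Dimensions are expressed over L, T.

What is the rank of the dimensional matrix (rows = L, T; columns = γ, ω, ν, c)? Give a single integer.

2

Write exponents as rows L,T / cols γ,ω,ν,c:
  L: [ 0  0  2  1]
  T: [-1 -1 -1 -1]
Row reduction gives pivot columns γ,ν; rank = 2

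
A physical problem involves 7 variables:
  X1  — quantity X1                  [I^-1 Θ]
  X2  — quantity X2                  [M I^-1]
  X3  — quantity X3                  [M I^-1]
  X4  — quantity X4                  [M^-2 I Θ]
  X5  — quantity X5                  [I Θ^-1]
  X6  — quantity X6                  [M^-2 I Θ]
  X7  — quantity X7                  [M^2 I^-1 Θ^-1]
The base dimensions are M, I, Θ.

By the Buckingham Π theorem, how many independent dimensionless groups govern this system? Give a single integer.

Exponent matrix [M,I,Θ] × [X1,X2,X3,X4,X5,X6,X7]:
  M: [ 0  1  1 -2  0 -2  2]
  I: [-1 -1 -1  1  1  1 -1]
  Θ: [ 1  0  0  1 -1  1 -1]
RREF → pivots at {X1,X2} ⇒ r = 2
7 vars − rank 2 = 5 Π groups

5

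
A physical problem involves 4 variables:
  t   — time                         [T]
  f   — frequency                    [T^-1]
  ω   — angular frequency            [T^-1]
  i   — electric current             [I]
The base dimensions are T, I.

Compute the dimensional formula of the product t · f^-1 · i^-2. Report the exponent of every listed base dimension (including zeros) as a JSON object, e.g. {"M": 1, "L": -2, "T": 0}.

{"T": 2, "I": -2}

Write exponents as rows T,I / cols t,f,ω,i:
  T: [ 1 -1 -1  0]
  I: [ 0  0  0  1]
  [T]: (1)·1+(-1)·-1+(-2)·0 = 2
  [I]: (1)·0+(-1)·0+(-2)·1 = -2
⇒ T^2 I^-2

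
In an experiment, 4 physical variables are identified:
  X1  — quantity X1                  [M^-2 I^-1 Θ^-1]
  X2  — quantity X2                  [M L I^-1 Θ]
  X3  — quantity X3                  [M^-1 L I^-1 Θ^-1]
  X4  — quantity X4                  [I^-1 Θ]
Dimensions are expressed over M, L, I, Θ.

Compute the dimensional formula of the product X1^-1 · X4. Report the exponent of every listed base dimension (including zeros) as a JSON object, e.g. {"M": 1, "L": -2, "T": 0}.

{"M": 2, "L": 0, "I": 0, "Θ": 2}

Exponent matrix [M,L,I,Θ] × [X1,X2,X3,X4]:
  M: [-2  1 -1  0]
  L: [ 0  1  1  0]
  I: [-1 -1 -1 -1]
  Θ: [-1  1 -1  1]
  [M]: (-1)·-2+(1)·0 = 2
  [L]: (-1)·0+(1)·0 = 0
  [I]: (-1)·-1+(1)·-1 = 0
  [Θ]: (-1)·-1+(1)·1 = 2
⇒ M^2 Θ^2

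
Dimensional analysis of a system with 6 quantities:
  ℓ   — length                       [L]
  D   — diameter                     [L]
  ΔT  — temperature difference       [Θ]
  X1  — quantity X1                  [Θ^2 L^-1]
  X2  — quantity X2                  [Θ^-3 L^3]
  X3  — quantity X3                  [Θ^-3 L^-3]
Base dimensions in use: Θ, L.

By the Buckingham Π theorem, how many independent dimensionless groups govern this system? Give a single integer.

4

Dimensional matrix (Θ×L by ℓ×D×ΔT×X1×X2×X3):
  Θ: [ 0  0  1  2 -3 -3]
  L: [ 1  1  0 -1  3 -3]
RREF → pivots at {ℓ,ΔT} ⇒ r = 2
6 vars − rank 2 = 4 Π groups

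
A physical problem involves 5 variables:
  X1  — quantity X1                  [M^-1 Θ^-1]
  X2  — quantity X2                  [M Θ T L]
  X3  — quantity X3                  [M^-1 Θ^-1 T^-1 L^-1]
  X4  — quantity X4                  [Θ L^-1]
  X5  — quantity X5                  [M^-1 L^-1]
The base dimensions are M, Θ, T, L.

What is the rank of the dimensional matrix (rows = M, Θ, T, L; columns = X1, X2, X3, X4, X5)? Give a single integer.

Exponent matrix [M,Θ,T,L] × [X1,X2,X3,X4,X5]:
  M: [-1  1 -1  0 -1]
  Θ: [-1  1 -1  1  0]
  T: [ 0  1 -1  0  0]
  L: [ 0  1 -1 -1 -1]
RREF → pivots at {X1,X2,X4} ⇒ r = 3

3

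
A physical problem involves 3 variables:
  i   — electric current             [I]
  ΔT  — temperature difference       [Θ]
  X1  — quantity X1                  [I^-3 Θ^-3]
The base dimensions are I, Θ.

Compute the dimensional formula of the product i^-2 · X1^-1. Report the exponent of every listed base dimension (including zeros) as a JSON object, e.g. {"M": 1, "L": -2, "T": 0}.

{"I": 1, "Θ": 3}

Write exponents as rows I,Θ / cols i,ΔT,X1:
  I: [ 1  0 -3]
  Θ: [ 0  1 -3]
  [I]: (-2)·1+(-1)·-3 = 1
  [Θ]: (-2)·0+(-1)·-3 = 3
⇒ I Θ^3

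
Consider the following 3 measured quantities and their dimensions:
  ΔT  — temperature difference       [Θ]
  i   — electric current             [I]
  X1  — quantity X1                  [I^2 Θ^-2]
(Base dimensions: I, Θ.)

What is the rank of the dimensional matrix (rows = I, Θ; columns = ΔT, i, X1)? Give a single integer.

2

Write exponents as rows I,Θ / cols ΔT,i,X1:
  I: [ 0  1  2]
  Θ: [ 1  0 -2]
RREF → pivots at {ΔT,i} ⇒ r = 2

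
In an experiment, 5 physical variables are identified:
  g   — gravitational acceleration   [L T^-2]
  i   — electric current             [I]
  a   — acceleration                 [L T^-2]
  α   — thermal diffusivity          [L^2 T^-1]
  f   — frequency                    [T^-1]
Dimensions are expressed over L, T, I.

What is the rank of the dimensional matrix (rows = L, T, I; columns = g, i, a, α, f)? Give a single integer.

3

Write exponents as rows L,T,I / cols g,i,a,α,f:
  L: [ 1  0  1  2  0]
  T: [-2  0 -2 -1 -1]
  I: [ 0  1  0  0  0]
Echelon form has 3 nonzero rows (pivots: g,i,α)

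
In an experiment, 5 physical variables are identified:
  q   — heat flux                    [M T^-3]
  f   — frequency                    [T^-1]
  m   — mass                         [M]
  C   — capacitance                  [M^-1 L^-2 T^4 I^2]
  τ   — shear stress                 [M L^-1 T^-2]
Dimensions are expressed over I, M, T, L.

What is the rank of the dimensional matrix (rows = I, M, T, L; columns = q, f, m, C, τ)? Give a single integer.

4

Write exponents as rows I,M,T,L / cols q,f,m,C,τ:
  I: [ 0  0  0  2  0]
  M: [ 1  0  1 -1  1]
  T: [-3 -1  0  4 -2]
  L: [ 0  0  0 -2 -1]
Row reduction gives pivot columns q,f,C,τ; rank = 4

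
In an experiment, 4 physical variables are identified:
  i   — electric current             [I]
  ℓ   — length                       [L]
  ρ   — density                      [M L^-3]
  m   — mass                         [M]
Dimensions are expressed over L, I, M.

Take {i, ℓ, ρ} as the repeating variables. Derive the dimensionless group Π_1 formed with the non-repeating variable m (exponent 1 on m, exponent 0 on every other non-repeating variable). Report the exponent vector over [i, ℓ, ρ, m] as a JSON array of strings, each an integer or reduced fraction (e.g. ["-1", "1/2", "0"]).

Dimensional matrix (L×I×M by i×ℓ×ρ×m):
  L: [ 0  1 -3  0]
  I: [ 1  0  0  0]
  M: [ 0  0  1  1]
RREF → pivots at {i,ℓ,ρ} ⇒ r = 3
Pivot set = {i,ℓ,ρ}, free = {m}
RREF:
  r0: [   1    0    0    0]
  r1: [   0    1    0    3]
  r2: [   0    0    1    1]
Fix exponent of m at 1; solve each RREF row for its pivot's exponent:
  r0: exp(i) + (0)·1 = 0 ⇒ exp(i) = 0
  r1: exp(ℓ) + (3)·1 = 0 ⇒ exp(ℓ) = -3
  r2: exp(ρ) + (1)·1 = 0 ⇒ exp(ρ) = -1
Π_1 = ℓ^-3 · ρ^-1 · m

["0", "-3", "-1", "1"]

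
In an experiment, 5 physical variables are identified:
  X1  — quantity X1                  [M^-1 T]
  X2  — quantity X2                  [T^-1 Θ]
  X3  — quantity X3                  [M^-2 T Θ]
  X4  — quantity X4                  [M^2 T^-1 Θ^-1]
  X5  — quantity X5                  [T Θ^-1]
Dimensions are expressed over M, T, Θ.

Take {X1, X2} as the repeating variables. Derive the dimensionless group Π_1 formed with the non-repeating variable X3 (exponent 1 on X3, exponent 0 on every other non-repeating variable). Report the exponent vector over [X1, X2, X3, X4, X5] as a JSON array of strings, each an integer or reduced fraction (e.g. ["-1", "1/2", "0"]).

["-2", "-1", "1", "0", "0"]

Exponent matrix [M,T,Θ] × [X1,X2,X3,X4,X5]:
  M: [-1  0 -2  2  0]
  T: [ 1 -1  1 -1  1]
  Θ: [ 0  1  1 -1 -1]
Row reduction gives pivot columns X1,X2; rank = 2
Pivot set = {X1,X2}, free = {X3,X4,X5}
RREF:
  r0: [   1    0    2   -2    0]
  r1: [   0    1    1   -1   -1]
  r2: [   0    0    0    0    0]
Fix exponent of X3 at 1, X4 at 0, X5 at 0; solve each RREF row for its pivot's exponent:
  r0: exp(X1) + (2)·1 = 0 ⇒ exp(X1) = -2
  r1: exp(X2) + (1)·1 = 0 ⇒ exp(X2) = -1
Π_1 = X1^-2 · X2^-1 · X3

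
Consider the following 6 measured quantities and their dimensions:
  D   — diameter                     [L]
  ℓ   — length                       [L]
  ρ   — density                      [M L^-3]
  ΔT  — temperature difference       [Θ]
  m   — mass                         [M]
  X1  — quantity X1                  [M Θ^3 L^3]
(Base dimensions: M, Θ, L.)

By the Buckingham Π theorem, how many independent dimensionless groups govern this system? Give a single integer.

3

Exponent matrix [M,Θ,L] × [D,ℓ,ρ,ΔT,m,X1]:
  M: [ 0  0  1  0  1  1]
  Θ: [ 0  0  0  1  0  3]
  L: [ 1  1 -3  0  0  3]
Echelon form has 3 nonzero rows (pivots: D,ρ,ΔT)
n=6, r=3 ⇒ 3 dimensionless groups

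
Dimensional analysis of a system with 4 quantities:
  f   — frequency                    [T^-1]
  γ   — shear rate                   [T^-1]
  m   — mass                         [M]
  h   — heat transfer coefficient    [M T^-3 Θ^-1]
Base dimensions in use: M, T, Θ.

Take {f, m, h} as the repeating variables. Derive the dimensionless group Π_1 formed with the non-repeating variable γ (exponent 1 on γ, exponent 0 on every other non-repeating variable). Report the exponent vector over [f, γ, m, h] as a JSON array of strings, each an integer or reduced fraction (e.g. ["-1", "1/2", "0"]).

Exponent matrix [M,T,Θ] × [f,γ,m,h]:
  M: [ 0  0  1  1]
  T: [-1 -1  0 -3]
  Θ: [ 0  0  0 -1]
Echelon form has 3 nonzero rows (pivots: f,m,h)
Repeat: f,m,h; free: γ
RREF:
  r0: [   1    1    0    0]
  r1: [   0    0    1    0]
  r2: [   0    0    0    1]
Fix exponent of γ at 1; solve each RREF row for its pivot's exponent:
  r0: exp(f) + (1)·1 = 0 ⇒ exp(f) = -1
  r1: exp(m) + (0)·1 = 0 ⇒ exp(m) = 0
  r2: exp(h) + (0)·1 = 0 ⇒ exp(h) = 0
Π_1 = f^-1 · γ

["-1", "1", "0", "0"]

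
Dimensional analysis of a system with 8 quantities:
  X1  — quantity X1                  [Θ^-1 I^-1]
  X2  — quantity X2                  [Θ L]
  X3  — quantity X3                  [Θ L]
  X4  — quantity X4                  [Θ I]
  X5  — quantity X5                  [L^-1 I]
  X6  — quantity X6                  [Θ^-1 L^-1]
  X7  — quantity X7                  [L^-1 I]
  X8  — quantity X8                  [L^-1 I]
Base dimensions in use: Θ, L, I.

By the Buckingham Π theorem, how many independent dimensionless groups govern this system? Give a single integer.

6

Dimensional matrix (Θ×L×I by X1×X2×X3×X4×X5×X6×X7×X8):
  Θ: [-1  1  1  1  0 -1  0  0]
  L: [ 0  1  1  0 -1 -1 -1 -1]
  I: [-1  0  0  1  1  0  1  1]
Row reduction gives pivot columns X1,X2; rank = 2
n=8, r=2 ⇒ 6 dimensionless groups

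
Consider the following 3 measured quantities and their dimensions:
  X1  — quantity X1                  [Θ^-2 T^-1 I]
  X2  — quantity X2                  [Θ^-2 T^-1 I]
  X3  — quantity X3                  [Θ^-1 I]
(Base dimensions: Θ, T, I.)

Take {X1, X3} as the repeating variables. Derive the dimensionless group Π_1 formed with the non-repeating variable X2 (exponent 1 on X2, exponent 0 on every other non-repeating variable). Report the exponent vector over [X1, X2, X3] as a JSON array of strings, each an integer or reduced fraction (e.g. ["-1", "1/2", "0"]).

Exponent matrix [Θ,T,I] × [X1,X2,X3]:
  Θ: [-2 -2 -1]
  T: [-1 -1  0]
  I: [ 1  1  1]
Row reduction gives pivot columns X1,X3; rank = 2
Repeat: X1,X3; free: X2
RREF:
  r0: [   1    1    0]
  r1: [   0    0    1]
  r2: [   0    0    0]
Fix exponent of X2 at 1; solve each RREF row for its pivot's exponent:
  r0: exp(X1) + (1)·1 = 0 ⇒ exp(X1) = -1
  r1: exp(X3) + (0)·1 = 0 ⇒ exp(X3) = 0
Π_1 = X1^-1 · X2

["-1", "1", "0"]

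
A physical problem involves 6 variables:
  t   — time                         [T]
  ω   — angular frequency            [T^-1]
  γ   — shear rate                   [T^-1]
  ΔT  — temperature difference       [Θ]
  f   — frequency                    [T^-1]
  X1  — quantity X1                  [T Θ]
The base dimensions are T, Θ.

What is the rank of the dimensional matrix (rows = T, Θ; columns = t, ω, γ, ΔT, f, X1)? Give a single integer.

2

Exponent matrix [T,Θ] × [t,ω,γ,ΔT,f,X1]:
  T: [ 1 -1 -1  0 -1  1]
  Θ: [ 0  0  0  1  0  1]
RREF → pivots at {t,ΔT} ⇒ r = 2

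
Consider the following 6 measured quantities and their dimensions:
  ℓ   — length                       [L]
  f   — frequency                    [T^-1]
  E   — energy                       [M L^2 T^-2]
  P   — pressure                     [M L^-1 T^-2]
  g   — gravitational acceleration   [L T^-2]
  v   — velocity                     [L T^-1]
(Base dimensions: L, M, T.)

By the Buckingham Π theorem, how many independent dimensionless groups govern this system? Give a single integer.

Exponent matrix [L,M,T] × [ℓ,f,E,P,g,v]:
  L: [ 1  0  2 -1  1  1]
  M: [ 0  0  1  1  0  0]
  T: [ 0 -1 -2 -2 -2 -1]
Row reduction gives pivot columns ℓ,f,E; rank = 3
n=6, r=3 ⇒ 3 dimensionless groups

3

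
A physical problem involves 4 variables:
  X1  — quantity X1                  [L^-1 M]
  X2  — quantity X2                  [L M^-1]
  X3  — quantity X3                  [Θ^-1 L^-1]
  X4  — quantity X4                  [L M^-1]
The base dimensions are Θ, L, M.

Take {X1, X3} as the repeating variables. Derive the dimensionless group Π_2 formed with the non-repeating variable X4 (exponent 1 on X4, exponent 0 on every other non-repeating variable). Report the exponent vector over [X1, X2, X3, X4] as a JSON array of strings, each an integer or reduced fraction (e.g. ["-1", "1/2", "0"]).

Write exponents as rows Θ,L,M / cols X1,X2,X3,X4:
  Θ: [ 0  0 -1  0]
  L: [-1  1 -1  1]
  M: [ 1 -1  0 -1]
RREF → pivots at {X1,X3} ⇒ r = 2
Repeat: X1,X3; free: X2,X4
RREF:
  r0: [   1   -1    0   -1]
  r1: [   0    0    1    0]
  r2: [   0    0    0    0]
Fix exponent of X4 at 1, X2 at 0; solve each RREF row for its pivot's exponent:
  r0: exp(X1) + (-1)·1 = 0 ⇒ exp(X1) = 1
  r1: exp(X3) + (0)·1 = 0 ⇒ exp(X3) = 0
Π_2 = X1 · X4

["1", "0", "0", "1"]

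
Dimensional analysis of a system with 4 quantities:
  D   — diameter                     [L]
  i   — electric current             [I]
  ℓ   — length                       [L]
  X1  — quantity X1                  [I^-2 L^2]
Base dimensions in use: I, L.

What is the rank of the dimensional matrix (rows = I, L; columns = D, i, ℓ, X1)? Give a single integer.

2

Exponent matrix [I,L] × [D,i,ℓ,X1]:
  I: [ 0  1  0 -2]
  L: [ 1  0  1  2]
Row reduction gives pivot columns D,i; rank = 2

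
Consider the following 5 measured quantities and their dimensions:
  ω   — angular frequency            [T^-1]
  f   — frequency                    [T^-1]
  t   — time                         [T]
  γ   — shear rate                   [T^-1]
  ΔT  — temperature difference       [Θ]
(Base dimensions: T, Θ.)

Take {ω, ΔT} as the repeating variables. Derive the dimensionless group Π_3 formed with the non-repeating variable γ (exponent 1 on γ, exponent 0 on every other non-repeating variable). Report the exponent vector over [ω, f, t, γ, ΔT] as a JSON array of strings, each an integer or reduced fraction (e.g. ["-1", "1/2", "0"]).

Write exponents as rows T,Θ / cols ω,f,t,γ,ΔT:
  T: [-1 -1  1 -1  0]
  Θ: [ 0  0  0  0  1]
Row reduction gives pivot columns ω,ΔT; rank = 2
Pivot set = {ω,ΔT}, free = {f,t,γ}
RREF:
  r0: [   1    1   -1    1    0]
  r1: [   0    0    0    0    1]
Fix exponent of γ at 1, f at 0, t at 0; solve each RREF row for its pivot's exponent:
  r0: exp(ω) + (1)·1 = 0 ⇒ exp(ω) = -1
  r1: exp(ΔT) + (0)·1 = 0 ⇒ exp(ΔT) = 0
Π_3 = ω^-1 · γ

["-1", "0", "0", "1", "0"]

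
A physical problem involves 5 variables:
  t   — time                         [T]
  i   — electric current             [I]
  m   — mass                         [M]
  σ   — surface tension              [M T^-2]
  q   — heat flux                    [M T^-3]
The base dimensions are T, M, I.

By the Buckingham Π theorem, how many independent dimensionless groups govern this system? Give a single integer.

2

Dimensional matrix (T×M×I by t×i×m×σ×q):
  T: [ 1  0  0 -2 -3]
  M: [ 0  0  1  1  1]
  I: [ 0  1  0  0  0]
RREF → pivots at {t,i,m} ⇒ r = 3
5 vars − rank 3 = 2 Π groups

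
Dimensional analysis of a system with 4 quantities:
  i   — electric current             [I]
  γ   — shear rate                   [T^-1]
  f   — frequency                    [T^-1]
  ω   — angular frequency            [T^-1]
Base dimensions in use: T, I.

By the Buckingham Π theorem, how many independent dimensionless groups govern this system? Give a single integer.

2

Dimensional matrix (T×I by i×γ×f×ω):
  T: [ 0 -1 -1 -1]
  I: [ 1  0  0  0]
Row reduction gives pivot columns i,γ; rank = 2
n=4, r=2 ⇒ 2 dimensionless groups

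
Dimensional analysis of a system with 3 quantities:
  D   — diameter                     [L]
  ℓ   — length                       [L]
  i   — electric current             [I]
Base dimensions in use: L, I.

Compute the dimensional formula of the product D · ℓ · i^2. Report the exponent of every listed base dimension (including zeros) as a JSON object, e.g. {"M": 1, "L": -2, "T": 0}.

Write exponents as rows L,I / cols D,ℓ,i:
  L: [ 1  1  0]
  I: [ 0  0  1]
  [L]: (1)·1+(1)·1+(2)·0 = 2
  [I]: (1)·0+(1)·0+(2)·1 = 2
⇒ L^2 I^2

{"L": 2, "I": 2}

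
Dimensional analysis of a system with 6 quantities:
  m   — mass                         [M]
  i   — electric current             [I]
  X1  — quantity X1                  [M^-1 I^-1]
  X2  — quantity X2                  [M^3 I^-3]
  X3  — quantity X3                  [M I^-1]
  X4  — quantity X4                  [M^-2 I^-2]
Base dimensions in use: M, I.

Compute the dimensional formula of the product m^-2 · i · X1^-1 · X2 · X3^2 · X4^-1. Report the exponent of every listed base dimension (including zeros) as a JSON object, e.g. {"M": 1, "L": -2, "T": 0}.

Exponent matrix [M,I] × [m,i,X1,X2,X3,X4]:
  M: [ 1  0 -1  3  1 -2]
  I: [ 0  1 -1 -3 -1 -2]
  [M]: (-2)·1+(1)·0+(-1)·-1+(1)·3+(2)·1+(-1)·-2 = 6
  [I]: (-2)·0+(1)·1+(-1)·-1+(1)·-3+(2)·-1+(-1)·-2 = -1
⇒ M^6 I^-1

{"M": 6, "I": -1}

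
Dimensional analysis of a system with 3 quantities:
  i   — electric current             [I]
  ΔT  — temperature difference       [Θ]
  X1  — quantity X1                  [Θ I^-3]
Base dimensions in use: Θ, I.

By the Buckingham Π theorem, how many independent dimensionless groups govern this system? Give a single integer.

1

Dimensional matrix (Θ×I by i×ΔT×X1):
  Θ: [ 0  1  1]
  I: [ 1  0 -3]
RREF → pivots at {i,ΔT} ⇒ r = 2
Π count = n − r = 3 − 2 = 1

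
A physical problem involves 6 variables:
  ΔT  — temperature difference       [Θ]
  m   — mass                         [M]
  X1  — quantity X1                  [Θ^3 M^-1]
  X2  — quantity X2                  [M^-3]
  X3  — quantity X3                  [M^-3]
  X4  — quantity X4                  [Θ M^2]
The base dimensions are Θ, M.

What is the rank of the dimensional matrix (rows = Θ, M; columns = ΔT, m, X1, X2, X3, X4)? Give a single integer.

2

Exponent matrix [Θ,M] × [ΔT,m,X1,X2,X3,X4]:
  Θ: [ 1  0  3  0  0  1]
  M: [ 0  1 -1 -3 -3  2]
RREF → pivots at {ΔT,m} ⇒ r = 2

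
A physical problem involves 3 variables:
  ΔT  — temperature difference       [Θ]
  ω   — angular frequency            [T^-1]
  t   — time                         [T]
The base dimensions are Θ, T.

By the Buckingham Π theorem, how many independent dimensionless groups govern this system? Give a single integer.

1

Write exponents as rows Θ,T / cols ΔT,ω,t:
  Θ: [ 1  0  0]
  T: [ 0 -1  1]
Echelon form has 2 nonzero rows (pivots: ΔT,ω)
Π count = n − r = 3 − 2 = 1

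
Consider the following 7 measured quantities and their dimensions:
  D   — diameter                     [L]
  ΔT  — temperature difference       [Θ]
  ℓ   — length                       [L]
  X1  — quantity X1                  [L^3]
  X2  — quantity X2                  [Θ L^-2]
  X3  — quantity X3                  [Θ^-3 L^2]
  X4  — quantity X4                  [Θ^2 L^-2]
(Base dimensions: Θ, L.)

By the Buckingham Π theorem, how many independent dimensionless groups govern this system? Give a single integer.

5

Exponent matrix [Θ,L] × [D,ΔT,ℓ,X1,X2,X3,X4]:
  Θ: [ 0  1  0  0  1 -3  2]
  L: [ 1  0  1  3 -2  2 -2]
Row reduction gives pivot columns D,ΔT; rank = 2
Π count = n − r = 7 − 2 = 5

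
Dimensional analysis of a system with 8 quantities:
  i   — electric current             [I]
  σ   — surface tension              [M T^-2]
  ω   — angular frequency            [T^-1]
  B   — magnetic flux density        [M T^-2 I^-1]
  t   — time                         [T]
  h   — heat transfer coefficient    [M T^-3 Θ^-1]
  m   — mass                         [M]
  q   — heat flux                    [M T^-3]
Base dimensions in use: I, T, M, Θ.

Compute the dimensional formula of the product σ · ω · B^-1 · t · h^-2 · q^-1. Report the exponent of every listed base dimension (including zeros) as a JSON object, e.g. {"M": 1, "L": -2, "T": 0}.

{"I": 1, "T": 9, "M": -3, "Θ": 2}

Dimensional matrix (I×T×M×Θ by i×σ×ω×B×t×h×m×q):
  I: [ 1  0  0 -1  0  0  0  0]
  T: [ 0 -2 -1 -2  1 -3  0 -3]
  M: [ 0  1  0  1  0  1  1  1]
  Θ: [ 0  0  0  0  0 -1  0  0]
  [I]: (1)·0+(1)·0+(-1)·-1+(1)·0+(-2)·0+(-1)·0 = 1
  [T]: (1)·-2+(1)·-1+(-1)·-2+(1)·1+(-2)·-3+(-1)·-3 = 9
  [M]: (1)·1+(1)·0+(-1)·1+(1)·0+(-2)·1+(-1)·1 = -3
  [Θ]: (1)·0+(1)·0+(-1)·0+(1)·0+(-2)·-1+(-1)·0 = 2
⇒ I T^9 M^-3 Θ^2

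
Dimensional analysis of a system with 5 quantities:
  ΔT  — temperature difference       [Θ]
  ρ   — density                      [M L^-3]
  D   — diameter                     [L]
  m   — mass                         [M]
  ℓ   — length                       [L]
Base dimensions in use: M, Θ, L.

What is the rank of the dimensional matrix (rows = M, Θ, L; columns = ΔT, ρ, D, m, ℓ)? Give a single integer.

3

Exponent matrix [M,Θ,L] × [ΔT,ρ,D,m,ℓ]:
  M: [ 0  1  0  1  0]
  Θ: [ 1  0  0  0  0]
  L: [ 0 -3  1  0  1]
Row reduction gives pivot columns ΔT,ρ,D; rank = 3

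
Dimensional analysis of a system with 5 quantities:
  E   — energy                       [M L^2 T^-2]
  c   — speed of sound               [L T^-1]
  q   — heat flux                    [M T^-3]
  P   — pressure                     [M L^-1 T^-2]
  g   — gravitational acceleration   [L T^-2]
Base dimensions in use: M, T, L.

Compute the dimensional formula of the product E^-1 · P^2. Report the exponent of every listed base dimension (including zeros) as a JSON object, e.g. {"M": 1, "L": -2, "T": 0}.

Exponent matrix [M,T,L] × [E,c,q,P,g]:
  M: [ 1  0  1  1  0]
  T: [-2 -1 -3 -2 -2]
  L: [ 2  1  0 -1  1]
  [M]: (-1)·1+(2)·1 = 1
  [T]: (-1)·-2+(2)·-2 = -2
  [L]: (-1)·2+(2)·-1 = -4
⇒ M T^-2 L^-4

{"M": 1, "T": -2, "L": -4}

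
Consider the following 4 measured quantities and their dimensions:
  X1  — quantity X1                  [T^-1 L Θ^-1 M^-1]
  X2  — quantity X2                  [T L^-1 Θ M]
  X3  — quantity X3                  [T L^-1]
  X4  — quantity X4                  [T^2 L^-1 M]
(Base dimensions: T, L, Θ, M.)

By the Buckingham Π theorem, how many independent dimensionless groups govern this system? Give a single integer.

Write exponents as rows T,L,Θ,M / cols X1,X2,X3,X4:
  T: [-1  1  1  2]
  L: [ 1 -1 -1 -1]
  Θ: [-1  1  0  0]
  M: [-1  1  0  1]
RREF → pivots at {X1,X3,X4} ⇒ r = 3
4 vars − rank 3 = 1 Π group

1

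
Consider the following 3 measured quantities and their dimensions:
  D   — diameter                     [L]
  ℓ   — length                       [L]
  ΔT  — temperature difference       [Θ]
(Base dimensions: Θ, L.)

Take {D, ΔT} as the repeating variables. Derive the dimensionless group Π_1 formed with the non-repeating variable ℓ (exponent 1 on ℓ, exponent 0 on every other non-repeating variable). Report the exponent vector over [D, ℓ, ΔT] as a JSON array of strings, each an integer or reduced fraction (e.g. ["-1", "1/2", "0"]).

["-1", "1", "0"]

Dimensional matrix (Θ×L by D×ℓ×ΔT):
  Θ: [ 0  0  1]
  L: [ 1  1  0]
RREF → pivots at {D,ΔT} ⇒ r = 2
Repeat: D,ΔT; free: ℓ
RREF:
  r0: [   1    1    0]
  r1: [   0    0    1]
Fix exponent of ℓ at 1; solve each RREF row for its pivot's exponent:
  r0: exp(D) + (1)·1 = 0 ⇒ exp(D) = -1
  r1: exp(ΔT) + (0)·1 = 0 ⇒ exp(ΔT) = 0
Π_1 = D^-1 · ℓ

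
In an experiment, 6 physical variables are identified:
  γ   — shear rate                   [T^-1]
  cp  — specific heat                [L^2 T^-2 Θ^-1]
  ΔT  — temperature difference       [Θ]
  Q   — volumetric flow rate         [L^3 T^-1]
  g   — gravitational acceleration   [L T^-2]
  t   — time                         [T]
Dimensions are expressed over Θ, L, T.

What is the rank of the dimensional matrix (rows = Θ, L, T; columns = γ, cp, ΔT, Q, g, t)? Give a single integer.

Write exponents as rows Θ,L,T / cols γ,cp,ΔT,Q,g,t:
  Θ: [ 0 -1  1  0  0  0]
  L: [ 0  2  0  3  1  0]
  T: [-1 -2  0 -1 -2  1]
Echelon form has 3 nonzero rows (pivots: γ,cp,ΔT)

3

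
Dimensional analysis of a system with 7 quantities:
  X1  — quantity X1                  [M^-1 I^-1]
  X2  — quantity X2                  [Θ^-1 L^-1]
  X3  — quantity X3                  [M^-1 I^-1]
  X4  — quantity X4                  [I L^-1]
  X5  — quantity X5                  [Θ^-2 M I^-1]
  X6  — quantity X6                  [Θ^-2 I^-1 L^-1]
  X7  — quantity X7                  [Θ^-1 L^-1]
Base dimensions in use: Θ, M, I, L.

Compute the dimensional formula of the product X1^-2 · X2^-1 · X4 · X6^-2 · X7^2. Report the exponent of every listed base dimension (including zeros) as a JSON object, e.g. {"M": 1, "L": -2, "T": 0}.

Dimensional matrix (Θ×M×I×L by X1×X2×X3×X4×X5×X6×X7):
  Θ: [ 0 -1  0  0 -2 -2 -1]
  M: [-1  0 -1  0  1  0  0]
  I: [-1  0 -1  1 -1 -1  0]
  L: [ 0 -1  0 -1  0 -1 -1]
  [Θ]: (-2)·0+(-1)·-1+(1)·0+(-2)·-2+(2)·-1 = 3
  [M]: (-2)·-1+(-1)·0+(1)·0+(-2)·0+(2)·0 = 2
  [I]: (-2)·-1+(-1)·0+(1)·1+(-2)·-1+(2)·0 = 5
  [L]: (-2)·0+(-1)·-1+(1)·-1+(-2)·-1+(2)·-1 = 0
⇒ Θ^3 M^2 I^5

{"Θ": 3, "M": 2, "I": 5, "L": 0}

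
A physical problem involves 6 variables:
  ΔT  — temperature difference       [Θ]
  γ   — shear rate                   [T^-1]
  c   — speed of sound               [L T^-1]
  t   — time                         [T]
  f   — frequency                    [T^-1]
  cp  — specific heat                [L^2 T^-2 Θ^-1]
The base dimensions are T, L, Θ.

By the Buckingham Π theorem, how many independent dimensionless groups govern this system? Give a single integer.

3

Dimensional matrix (T×L×Θ by ΔT×γ×c×t×f×cp):
  T: [ 0 -1 -1  1 -1 -2]
  L: [ 0  0  1  0  0  2]
  Θ: [ 1  0  0  0  0 -1]
Row reduction gives pivot columns ΔT,γ,c; rank = 3
6 vars − rank 3 = 3 Π groups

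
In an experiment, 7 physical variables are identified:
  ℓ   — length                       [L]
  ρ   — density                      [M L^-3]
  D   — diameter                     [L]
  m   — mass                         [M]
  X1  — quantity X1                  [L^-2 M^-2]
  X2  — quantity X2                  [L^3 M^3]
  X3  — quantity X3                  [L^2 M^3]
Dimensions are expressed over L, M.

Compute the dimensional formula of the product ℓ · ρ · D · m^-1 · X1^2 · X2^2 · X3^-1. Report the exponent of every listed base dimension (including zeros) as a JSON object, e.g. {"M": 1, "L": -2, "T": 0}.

{"L": -1, "M": -1}

Exponent matrix [L,M] × [ℓ,ρ,D,m,X1,X2,X3]:
  L: [ 1 -3  1  0 -2  3  2]
  M: [ 0  1  0  1 -2  3  3]
  [L]: (1)·1+(1)·-3+(1)·1+(-1)·0+(2)·-2+(2)·3+(-1)·2 = -1
  [M]: (1)·0+(1)·1+(1)·0+(-1)·1+(2)·-2+(2)·3+(-1)·3 = -1
⇒ L^-1 M^-1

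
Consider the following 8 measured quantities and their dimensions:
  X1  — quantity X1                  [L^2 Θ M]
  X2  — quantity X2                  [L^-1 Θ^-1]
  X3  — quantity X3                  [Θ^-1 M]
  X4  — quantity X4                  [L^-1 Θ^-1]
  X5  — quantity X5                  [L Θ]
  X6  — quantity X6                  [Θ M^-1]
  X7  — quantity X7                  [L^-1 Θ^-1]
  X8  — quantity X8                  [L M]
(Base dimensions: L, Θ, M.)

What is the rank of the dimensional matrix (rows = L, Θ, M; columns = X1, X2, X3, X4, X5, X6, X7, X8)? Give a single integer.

Exponent matrix [L,Θ,M] × [X1,X2,X3,X4,X5,X6,X7,X8]:
  L: [ 2 -1  0 -1  1  0 -1  1]
  Θ: [ 1 -1 -1 -1  1  1 -1  0]
  M: [ 1  0  1  0  0 -1  0  1]
RREF → pivots at {X1,X2} ⇒ r = 2

2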